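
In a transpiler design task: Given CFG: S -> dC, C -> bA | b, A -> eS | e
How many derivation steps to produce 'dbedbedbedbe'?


Grammar: S -> dC, C -> bA | b, A -> eS | e
Deriving 'dbedbedbedbe':
Step 1: S -> dC => dC
Step 2: C -> bA => dbA
Step 3: A -> eS => dbeS
Step 4: S -> dC => dbedC
Step 5: C -> bA => dbedbA
Step 6: A -> eS => dbedbeS
Step 7: S -> dC => dbedbedC
Step 8: C -> bA => dbedbedbA
Step 9: A -> eS => dbedbedbeS
Step 10: S -> dC => dbedbedbedC
Step 11: C -> bA => dbedbedbedbA
Step 12: A -> e => dbedbedbedbe
Total derivation steps: 12

12


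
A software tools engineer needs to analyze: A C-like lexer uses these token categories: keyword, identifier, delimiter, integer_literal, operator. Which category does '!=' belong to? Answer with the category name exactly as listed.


Token: '!='
Checking categories:
  identifier: no
  integer_literal: no
  operator: YES
  keyword: no
  delimiter: no
Category: operator

operator


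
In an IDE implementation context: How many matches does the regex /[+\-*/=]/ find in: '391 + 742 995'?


Pattern: /[+\-*/=]/ (operators)
Input: '391 + 742 995'
Scanning for matches:
  Match 1: '+'
Total matches: 1

1


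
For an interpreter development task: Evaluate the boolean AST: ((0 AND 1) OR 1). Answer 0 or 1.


Step 1: Evaluate inner node
  0 AND 1 = 0
Step 2: Evaluate root node
  0 OR 1 = 1

1


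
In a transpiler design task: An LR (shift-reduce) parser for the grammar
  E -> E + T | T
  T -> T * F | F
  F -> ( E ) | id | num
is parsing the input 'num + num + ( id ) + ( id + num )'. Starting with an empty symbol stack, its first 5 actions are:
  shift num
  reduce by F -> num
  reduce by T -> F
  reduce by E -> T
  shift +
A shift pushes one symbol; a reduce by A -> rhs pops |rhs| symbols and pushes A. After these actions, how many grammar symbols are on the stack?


Tracking the symbol stack through each action:
  Action 1: shift 'num' : push -> stack = [num] (size 1)
  Action 2: reduce by F -> num : pop 1, push F -> stack = [F] (size 1)
  Action 3: reduce by T -> F : pop 1, push T -> stack = [T] (size 1)
  Action 4: reduce by E -> T : pop 1, push E -> stack = [E] (size 1)
  Action 5: shift '+' : push -> stack = [E, +] (size 2)
Final stack size: 2

2


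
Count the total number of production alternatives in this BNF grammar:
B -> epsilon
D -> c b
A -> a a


Counting alternatives per rule:
  B: 1 alternative(s)
  D: 1 alternative(s)
  A: 1 alternative(s)
Sum: 1 + 1 + 1 = 3

3


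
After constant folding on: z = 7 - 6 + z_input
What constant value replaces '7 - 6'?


Identifying constant sub-expression:
  Original: z = 7 - 6 + z_input
  7 and 6 are both compile-time constants
  Evaluating: 7 - 6 = 1
  After folding: z = 1 + z_input

1


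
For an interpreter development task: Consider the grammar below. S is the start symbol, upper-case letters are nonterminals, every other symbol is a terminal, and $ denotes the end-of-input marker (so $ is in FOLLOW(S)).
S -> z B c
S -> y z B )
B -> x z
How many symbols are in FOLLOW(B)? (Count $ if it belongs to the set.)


S is the start symbol and does not occur in any rule body, so FOLLOW(S) = {$}.
Examining every occurrence of B in a rule body:
  S -> z B c : B is followed by terminal 'c' -> add 'c'
  S -> y z B ) : B is followed by terminal ')' -> add ')'
  B -> x z : B does not occur in the body -> contributes nothing
FOLLOW(B) = {), c}
Count: 2

2


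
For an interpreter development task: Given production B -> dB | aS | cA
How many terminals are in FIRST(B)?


Production: B -> dB | aS | cA
Examining each alternative for leading terminals:
  B -> dB : first terminal = 'd'
  B -> aS : first terminal = 'a'
  B -> cA : first terminal = 'c'
FIRST(B) = {a, c, d}
Count: 3

3


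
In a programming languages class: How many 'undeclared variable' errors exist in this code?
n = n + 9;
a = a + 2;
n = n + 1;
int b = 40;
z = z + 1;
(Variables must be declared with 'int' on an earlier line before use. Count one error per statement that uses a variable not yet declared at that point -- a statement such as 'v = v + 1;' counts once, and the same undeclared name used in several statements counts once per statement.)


Scanning code line by line:
  Line 1: use 'n' -> ERROR (undeclared)
  Line 2: use 'a' -> ERROR (undeclared)
  Line 3: use 'n' -> ERROR (undeclared)
  Line 4: declare 'b' -> declared = ['b']
  Line 5: use 'z' -> ERROR (undeclared)
Total undeclared variable errors: 4

4


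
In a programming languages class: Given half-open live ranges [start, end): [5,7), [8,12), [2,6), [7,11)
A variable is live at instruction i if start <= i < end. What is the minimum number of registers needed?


Live ranges:
  Var0: [5, 7)
  Var1: [8, 12)
  Var2: [2, 6)
  Var3: [7, 11)
Sweep-line events (position, delta, active):
  pos=2 start -> active=1
  pos=5 start -> active=2
  pos=6 end -> active=1
  pos=7 end -> active=0
  pos=7 start -> active=1
  pos=8 start -> active=2
  pos=11 end -> active=1
  pos=12 end -> active=0
Maximum simultaneous active: 2
Minimum registers needed: 2

2


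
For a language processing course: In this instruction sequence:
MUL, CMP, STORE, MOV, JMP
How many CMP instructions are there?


Scanning instruction sequence for CMP:
  Position 1: MUL
  Position 2: CMP <- MATCH
  Position 3: STORE
  Position 4: MOV
  Position 5: JMP
Matches at positions: [2]
Total CMP count: 1

1


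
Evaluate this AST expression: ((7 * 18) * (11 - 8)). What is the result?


Expression: ((7 * 18) * (11 - 8))
Evaluating step by step:
  7 * 18 = 126
  11 - 8 = 3
  126 * 3 = 378
Result: 378

378


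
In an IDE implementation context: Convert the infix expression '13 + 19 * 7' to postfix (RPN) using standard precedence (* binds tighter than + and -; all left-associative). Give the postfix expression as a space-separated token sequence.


Applying the shunting-yard algorithm:
  Operand 13 -> output
  Push '+' onto operator stack -> op-stack: [+]
  Operand 19 -> output
  Push '*' onto operator stack -> op-stack: [+, *]
  Operand 7 -> output
  End of input: pop '*' to output
  End of input: pop '+' to output
Postfix result: 13 19 7 * +

13 19 7 * +


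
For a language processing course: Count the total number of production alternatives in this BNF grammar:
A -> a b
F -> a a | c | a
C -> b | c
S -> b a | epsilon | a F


Counting alternatives per rule:
  A: 1 alternative(s)
  F: 3 alternative(s)
  C: 2 alternative(s)
  S: 3 alternative(s)
Sum: 1 + 3 + 2 + 3 = 9

9


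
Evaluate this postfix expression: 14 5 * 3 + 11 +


Processing tokens left to right:
Push 14, Push 5
Pop 14 and 5, compute 14 * 5 = 70, push 70
Push 3
Pop 70 and 3, compute 70 + 3 = 73, push 73
Push 11
Pop 73 and 11, compute 73 + 11 = 84, push 84
Stack result: 84

84


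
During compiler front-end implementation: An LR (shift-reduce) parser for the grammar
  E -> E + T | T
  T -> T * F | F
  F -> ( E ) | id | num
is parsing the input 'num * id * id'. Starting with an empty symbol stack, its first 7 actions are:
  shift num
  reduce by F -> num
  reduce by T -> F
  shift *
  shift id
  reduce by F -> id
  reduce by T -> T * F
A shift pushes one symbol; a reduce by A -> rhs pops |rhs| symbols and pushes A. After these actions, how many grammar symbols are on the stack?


Tracking the symbol stack through each action:
  Action 1: shift 'num' : push -> stack = [num] (size 1)
  Action 2: reduce by F -> num : pop 1, push F -> stack = [F] (size 1)
  Action 3: reduce by T -> F : pop 1, push T -> stack = [T] (size 1)
  Action 4: shift '*' : push -> stack = [T, *] (size 2)
  Action 5: shift 'id' : push -> stack = [T, *, id] (size 3)
  Action 6: reduce by F -> id : pop 1, push F -> stack = [T, *, F] (size 3)
  Action 7: reduce by T -> T * F : pop 3, push T -> stack = [T] (size 1)
Final stack size: 1

1


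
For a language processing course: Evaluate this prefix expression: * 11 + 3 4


Parsing prefix expression: * 11 + 3 4
Step 1: Innermost operation '+ 3 4'
  3 + 4 = 7
Step 2: Outer operation '* 11 [7]'
  11 * 7 = 77

77


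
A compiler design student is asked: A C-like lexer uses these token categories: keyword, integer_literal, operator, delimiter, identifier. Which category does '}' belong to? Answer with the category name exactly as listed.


Token: '}'
Checking categories:
  identifier: no
  integer_literal: no
  operator: no
  keyword: no
  delimiter: YES
Category: delimiter

delimiter


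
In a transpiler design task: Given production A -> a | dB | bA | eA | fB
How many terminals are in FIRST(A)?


Production: A -> a | dB | bA | eA | fB
Examining each alternative for leading terminals:
  A -> a : first terminal = 'a'
  A -> dB : first terminal = 'd'
  A -> bA : first terminal = 'b'
  A -> eA : first terminal = 'e'
  A -> fB : first terminal = 'f'
FIRST(A) = {a, b, d, e, f}
Count: 5

5


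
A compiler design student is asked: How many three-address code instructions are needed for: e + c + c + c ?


Expression: e + c + c + c
Generating three-address code (respecting * over +/- precedence):
  Instruction 1: t1 = e + c
  Instruction 2: t2 = t1 + c
  Instruction 3: t3 = t2 + c
Total instructions: 3

3


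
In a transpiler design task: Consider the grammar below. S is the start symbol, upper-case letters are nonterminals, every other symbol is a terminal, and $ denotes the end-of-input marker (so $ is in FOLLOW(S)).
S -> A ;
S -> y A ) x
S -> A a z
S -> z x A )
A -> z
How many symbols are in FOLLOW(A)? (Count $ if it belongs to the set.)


S is the start symbol and does not occur in any rule body, so FOLLOW(S) = {$}.
Examining every occurrence of A in a rule body:
  S -> A ; : A is followed by terminal ';' -> add ';'
  S -> y A ) x : A is followed by terminal ')' -> add ')'
  S -> A a z : A is followed by terminal 'a' -> add 'a'
  S -> z x A ) : A is followed by terminal ')' -> add ')' (already in the set)
  A -> z : A does not occur in the body -> contributes nothing
FOLLOW(A) = {), ;, a}
Count: 3

3


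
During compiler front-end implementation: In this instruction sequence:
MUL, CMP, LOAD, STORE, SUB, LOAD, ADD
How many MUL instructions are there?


Scanning instruction sequence for MUL:
  Position 1: MUL <- MATCH
  Position 2: CMP
  Position 3: LOAD
  Position 4: STORE
  Position 5: SUB
  Position 6: LOAD
  Position 7: ADD
Matches at positions: [1]
Total MUL count: 1

1


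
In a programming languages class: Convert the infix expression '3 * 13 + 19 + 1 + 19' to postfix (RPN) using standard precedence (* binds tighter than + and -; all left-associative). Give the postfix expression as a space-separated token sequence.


Applying the shunting-yard algorithm:
  Operand 3 -> output
  Push '*' onto operator stack -> op-stack: [*]
  Operand 13 -> output
  See '+' (prec 1); top '*' (prec 2) >= it -> pop '*' to output
  Push '+' onto operator stack -> op-stack: [+]
  Operand 19 -> output
  See '+' (prec 1); top '+' (prec 1) >= it -> pop '+' to output
  Push '+' onto operator stack -> op-stack: [+]
  Operand 1 -> output
  See '+' (prec 1); top '+' (prec 1) >= it -> pop '+' to output
  Push '+' onto operator stack -> op-stack: [+]
  Operand 19 -> output
  End of input: pop '+' to output
Postfix result: 3 13 * 19 + 1 + 19 +

3 13 * 19 + 1 + 19 +


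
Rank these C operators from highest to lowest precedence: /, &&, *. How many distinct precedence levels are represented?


Looking up precedence for each operator:
  / -> precedence 6
  && -> precedence 2
  * -> precedence 6
Sorted highest to lowest: /, *, &&
Distinct precedence values: [6, 2]
Number of distinct levels: 2

2


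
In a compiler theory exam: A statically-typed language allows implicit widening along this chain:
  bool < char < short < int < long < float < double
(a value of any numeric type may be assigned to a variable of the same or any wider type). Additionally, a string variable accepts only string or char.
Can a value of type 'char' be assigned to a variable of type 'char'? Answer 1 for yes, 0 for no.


Target variable type: char
Source value type: char
Numeric ranks: char=1, char=1
Widening allowed iff rank(source) <= rank(target): 1 <= 1? Yes
Result: 1

1


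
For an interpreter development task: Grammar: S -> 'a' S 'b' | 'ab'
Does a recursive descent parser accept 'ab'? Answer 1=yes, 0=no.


Grammar accepts strings of the form a^n b^n (n >= 1)
Word: 'ab'
Counting: 1 a's and 1 b's
Check: 1 == 1? Yes
Derivation (S -> aSb applied 0 time(s), then S -> ab): S => ab
Accepted

1


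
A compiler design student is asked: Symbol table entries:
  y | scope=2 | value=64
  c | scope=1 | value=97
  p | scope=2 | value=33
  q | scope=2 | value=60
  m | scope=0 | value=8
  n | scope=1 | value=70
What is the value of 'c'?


Searching symbol table for 'c':
  y | scope=2 | value=64
  c | scope=1 | value=97 <- MATCH
  p | scope=2 | value=33
  q | scope=2 | value=60
  m | scope=0 | value=8
  n | scope=1 | value=70
Found 'c' at scope 1 with value 97

97


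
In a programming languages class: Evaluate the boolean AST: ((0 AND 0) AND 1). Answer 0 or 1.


Step 1: Evaluate inner node
  0 AND 0 = 0
Step 2: Evaluate root node
  0 AND 1 = 0

0


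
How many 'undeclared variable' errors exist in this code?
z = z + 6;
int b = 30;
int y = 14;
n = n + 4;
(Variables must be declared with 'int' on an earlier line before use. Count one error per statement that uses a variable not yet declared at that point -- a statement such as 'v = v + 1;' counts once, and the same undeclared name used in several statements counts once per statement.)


Scanning code line by line:
  Line 1: use 'z' -> ERROR (undeclared)
  Line 2: declare 'b' -> declared = ['b']
  Line 3: declare 'y' -> declared = ['b', 'y']
  Line 4: use 'n' -> ERROR (undeclared)
Total undeclared variable errors: 2

2


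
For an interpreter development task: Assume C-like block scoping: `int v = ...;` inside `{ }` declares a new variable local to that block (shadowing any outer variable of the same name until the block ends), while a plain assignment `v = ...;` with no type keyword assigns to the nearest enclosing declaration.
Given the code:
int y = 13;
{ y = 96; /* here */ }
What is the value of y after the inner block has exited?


Analyzing scoping rules:
Outer scope: declares y = 13
Inner block: 'y = 96;' has no type keyword, so it is an assignment to the outer y (no shadowing)
The assignment changed the outer variable itself, so the new value persists after the block -> 96
Result: 96

96


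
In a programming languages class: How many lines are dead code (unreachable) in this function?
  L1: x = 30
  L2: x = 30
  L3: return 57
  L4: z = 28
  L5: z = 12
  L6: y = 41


Analyzing control flow:
  L1: reachable (before return)
  L2: reachable (before return)
  L3: reachable (return statement)
  L4: DEAD (after return at L3)
  L5: DEAD (after return at L3)
  L6: DEAD (after return at L3)
Return at L3, total lines = 6
Dead lines: L4 through L6
Count: 3

3


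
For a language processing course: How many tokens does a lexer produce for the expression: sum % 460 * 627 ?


Scanning 'sum % 460 * 627'
Token 1: 'sum' -> identifier
Token 2: '%' -> operator
Token 3: '460' -> integer_literal
Token 4: '*' -> operator
Token 5: '627' -> integer_literal
Total tokens: 5

5


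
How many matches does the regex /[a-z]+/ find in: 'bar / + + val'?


Pattern: /[a-z]+/ (identifiers)
Input: 'bar / + + val'
Scanning for matches:
  Match 1: 'bar'
  Match 2: 'val'
Total matches: 2

2


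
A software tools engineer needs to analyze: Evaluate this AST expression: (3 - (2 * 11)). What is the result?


Expression: (3 - (2 * 11))
Evaluating step by step:
  2 * 11 = 22
  3 - 22 = -19
Result: -19

-19


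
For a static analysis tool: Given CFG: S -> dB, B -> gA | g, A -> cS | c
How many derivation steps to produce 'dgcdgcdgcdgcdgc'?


Grammar: S -> dB, B -> gA | g, A -> cS | c
Deriving 'dgcdgcdgcdgcdgc':
Step 1: S -> dB => dB
Step 2: B -> gA => dgA
Step 3: A -> cS => dgcS
Step 4: S -> dB => dgcdB
Step 5: B -> gA => dgcdgA
Step 6: A -> cS => dgcdgcS
Step 7: S -> dB => dgcdgcdB
Step 8: B -> gA => dgcdgcdgA
Step 9: A -> cS => dgcdgcdgcS
Step 10: S -> dB => dgcdgcdgcdB
Step 11: B -> gA => dgcdgcdgcdgA
Step 12: A -> cS => dgcdgcdgcdgcS
Step 13: S -> dB => dgcdgcdgcdgcdB
Step 14: B -> gA => dgcdgcdgcdgcdgA
Step 15: A -> c => dgcdgcdgcdgcdgc
Total derivation steps: 15

15


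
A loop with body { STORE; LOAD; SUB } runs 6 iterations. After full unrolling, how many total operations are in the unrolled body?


Loop body operations: STORE, LOAD, SUB (3 ops per iteration)
Unrolling 6 iterations:
  Iteration 1: STORE, LOAD, SUB (3 ops)
  Iteration 2: STORE, LOAD, SUB (3 ops)
  Iteration 3: STORE, LOAD, SUB (3 ops)
  Iteration 4: STORE, LOAD, SUB (3 ops)
  Iteration 5: STORE, LOAD, SUB (3 ops)
  Iteration 6: STORE, LOAD, SUB (3 ops)
Total: 6 iterations * 3 ops/iter = 18 operations

18


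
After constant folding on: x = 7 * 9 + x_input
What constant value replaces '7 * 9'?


Identifying constant sub-expression:
  Original: x = 7 * 9 + x_input
  7 and 9 are both compile-time constants
  Evaluating: 7 * 9 = 63
  After folding: x = 63 + x_input

63


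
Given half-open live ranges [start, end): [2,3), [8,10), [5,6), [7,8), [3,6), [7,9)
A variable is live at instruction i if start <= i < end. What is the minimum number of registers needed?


Live ranges:
  Var0: [2, 3)
  Var1: [8, 10)
  Var2: [5, 6)
  Var3: [7, 8)
  Var4: [3, 6)
  Var5: [7, 9)
Sweep-line events (position, delta, active):
  pos=2 start -> active=1
  pos=3 end -> active=0
  pos=3 start -> active=1
  pos=5 start -> active=2
  pos=6 end -> active=1
  pos=6 end -> active=0
  pos=7 start -> active=1
  pos=7 start -> active=2
  pos=8 end -> active=1
  pos=8 start -> active=2
  pos=9 end -> active=1
  pos=10 end -> active=0
Maximum simultaneous active: 2
Minimum registers needed: 2

2


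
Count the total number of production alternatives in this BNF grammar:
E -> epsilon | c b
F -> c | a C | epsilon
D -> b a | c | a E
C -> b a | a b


Counting alternatives per rule:
  E: 2 alternative(s)
  F: 3 alternative(s)
  D: 3 alternative(s)
  C: 2 alternative(s)
Sum: 2 + 3 + 3 + 2 = 10

10


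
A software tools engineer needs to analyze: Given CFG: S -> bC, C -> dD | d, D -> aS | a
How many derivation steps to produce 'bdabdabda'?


Grammar: S -> bC, C -> dD | d, D -> aS | a
Deriving 'bdabdabda':
Step 1: S -> bC => bC
Step 2: C -> dD => bdD
Step 3: D -> aS => bdaS
Step 4: S -> bC => bdabC
Step 5: C -> dD => bdabdD
Step 6: D -> aS => bdabdaS
Step 7: S -> bC => bdabdabC
Step 8: C -> dD => bdabdabdD
Step 9: D -> a => bdabdabda
Total derivation steps: 9

9


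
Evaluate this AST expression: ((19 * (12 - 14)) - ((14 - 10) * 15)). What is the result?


Expression: ((19 * (12 - 14)) - ((14 - 10) * 15))
Evaluating step by step:
  12 - 14 = -2
  19 * -2 = -38
  14 - 10 = 4
  4 * 15 = 60
  -38 - 60 = -98
Result: -98

-98


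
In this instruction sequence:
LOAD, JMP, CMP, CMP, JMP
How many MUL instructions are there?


Scanning instruction sequence for MUL:
  Position 1: LOAD
  Position 2: JMP
  Position 3: CMP
  Position 4: CMP
  Position 5: JMP
Matches at positions: []
Total MUL count: 0

0


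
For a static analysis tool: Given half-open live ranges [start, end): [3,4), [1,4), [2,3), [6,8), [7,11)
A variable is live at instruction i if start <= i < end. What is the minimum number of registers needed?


Live ranges:
  Var0: [3, 4)
  Var1: [1, 4)
  Var2: [2, 3)
  Var3: [6, 8)
  Var4: [7, 11)
Sweep-line events (position, delta, active):
  pos=1 start -> active=1
  pos=2 start -> active=2
  pos=3 end -> active=1
  pos=3 start -> active=2
  pos=4 end -> active=1
  pos=4 end -> active=0
  pos=6 start -> active=1
  pos=7 start -> active=2
  pos=8 end -> active=1
  pos=11 end -> active=0
Maximum simultaneous active: 2
Minimum registers needed: 2

2


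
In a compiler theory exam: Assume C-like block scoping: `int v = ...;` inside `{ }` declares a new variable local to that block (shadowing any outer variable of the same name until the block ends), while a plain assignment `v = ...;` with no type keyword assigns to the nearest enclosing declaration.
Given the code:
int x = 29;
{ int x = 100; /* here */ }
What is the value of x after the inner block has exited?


Analyzing scoping rules:
Outer scope: declares x = 29
Inner block: 'int x = 100;' declares a NEW x that shadows the outer one
When the block exits the inner x goes out of scope; the outer x was never modified -> 29
Result: 29

29


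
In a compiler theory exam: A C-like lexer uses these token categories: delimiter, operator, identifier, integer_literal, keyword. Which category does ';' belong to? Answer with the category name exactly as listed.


Token: ';'
Checking categories:
  identifier: no
  integer_literal: no
  operator: no
  keyword: no
  delimiter: YES
Category: delimiter

delimiter


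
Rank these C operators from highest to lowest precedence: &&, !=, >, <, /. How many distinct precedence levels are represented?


Looking up precedence for each operator:
  && -> precedence 2
  != -> precedence 3
  > -> precedence 4
  < -> precedence 4
  / -> precedence 6
Sorted highest to lowest: /, >, <, !=, &&
Distinct precedence values: [6, 4, 3, 2]
Number of distinct levels: 4

4


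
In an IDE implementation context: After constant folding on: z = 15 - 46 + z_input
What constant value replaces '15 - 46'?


Identifying constant sub-expression:
  Original: z = 15 - 46 + z_input
  15 and 46 are both compile-time constants
  Evaluating: 15 - 46 = -31
  After folding: z = -31 + z_input

-31


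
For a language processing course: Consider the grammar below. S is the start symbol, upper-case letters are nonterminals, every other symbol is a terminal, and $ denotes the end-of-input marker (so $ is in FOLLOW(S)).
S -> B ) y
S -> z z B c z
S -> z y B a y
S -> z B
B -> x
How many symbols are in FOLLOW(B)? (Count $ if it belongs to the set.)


S is the start symbol and does not occur in any rule body, so FOLLOW(S) = {$}.
Examining every occurrence of B in a rule body:
  S -> B ) y : B is followed by terminal ')' -> add ')'
  S -> z z B c z : B is followed by terminal 'c' -> add 'c'
  S -> z y B a y : B is followed by terminal 'a' -> add 'a'
  S -> z B : B is at the right end -> add FOLLOW(S) = {$}
  B -> x : B does not occur in the body -> contributes nothing
FOLLOW(B) = {), a, c, $}
Count: 4

4


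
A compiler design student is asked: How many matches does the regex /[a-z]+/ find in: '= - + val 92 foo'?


Pattern: /[a-z]+/ (identifiers)
Input: '= - + val 92 foo'
Scanning for matches:
  Match 1: 'val'
  Match 2: 'foo'
Total matches: 2

2


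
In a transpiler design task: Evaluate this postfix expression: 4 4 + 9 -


Processing tokens left to right:
Push 4, Push 4
Pop 4 and 4, compute 4 + 4 = 8, push 8
Push 9
Pop 8 and 9, compute 8 - 9 = -1, push -1
Stack result: -1

-1


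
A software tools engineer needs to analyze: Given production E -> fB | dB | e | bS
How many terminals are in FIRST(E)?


Production: E -> fB | dB | e | bS
Examining each alternative for leading terminals:
  E -> fB : first terminal = 'f'
  E -> dB : first terminal = 'd'
  E -> e : first terminal = 'e'
  E -> bS : first terminal = 'b'
FIRST(E) = {b, d, e, f}
Count: 4

4


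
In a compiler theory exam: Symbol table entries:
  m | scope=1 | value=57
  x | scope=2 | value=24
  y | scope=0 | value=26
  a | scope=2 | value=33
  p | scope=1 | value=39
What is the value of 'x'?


Searching symbol table for 'x':
  m | scope=1 | value=57
  x | scope=2 | value=24 <- MATCH
  y | scope=0 | value=26
  a | scope=2 | value=33
  p | scope=1 | value=39
Found 'x' at scope 2 with value 24

24


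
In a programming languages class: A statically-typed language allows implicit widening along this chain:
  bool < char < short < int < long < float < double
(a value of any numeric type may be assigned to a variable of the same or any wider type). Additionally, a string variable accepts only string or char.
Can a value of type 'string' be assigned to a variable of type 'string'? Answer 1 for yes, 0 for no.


Target variable type: string
Source value type: string
Rule: string accepts only {string, char}
  source 'string' in {string, char}? Yes
Result: 1

1


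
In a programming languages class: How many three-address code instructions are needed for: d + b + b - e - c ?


Expression: d + b + b - e - c
Generating three-address code (respecting * over +/- precedence):
  Instruction 1: t1 = d + b
  Instruction 2: t2 = t1 + b
  Instruction 3: t3 = t2 - e
  Instruction 4: t4 = t3 - c
Total instructions: 4

4


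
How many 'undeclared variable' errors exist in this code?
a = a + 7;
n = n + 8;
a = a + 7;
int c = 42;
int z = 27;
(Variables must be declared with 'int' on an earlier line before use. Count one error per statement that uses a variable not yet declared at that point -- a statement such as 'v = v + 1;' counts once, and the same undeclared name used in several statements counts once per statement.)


Scanning code line by line:
  Line 1: use 'a' -> ERROR (undeclared)
  Line 2: use 'n' -> ERROR (undeclared)
  Line 3: use 'a' -> ERROR (undeclared)
  Line 4: declare 'c' -> declared = ['c']
  Line 5: declare 'z' -> declared = ['c', 'z']
Total undeclared variable errors: 3

3


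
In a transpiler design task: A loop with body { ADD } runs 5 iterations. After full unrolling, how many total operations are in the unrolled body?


Loop body operations: ADD (1 op per iteration)
Unrolling 5 iterations:
  Iteration 1: ADD (1 ops)
  Iteration 2: ADD (1 ops)
  Iteration 3: ADD (1 ops)
  Iteration 4: ADD (1 ops)
  Iteration 5: ADD (1 ops)
Total: 5 iterations * 1 ops/iter = 5 operations

5


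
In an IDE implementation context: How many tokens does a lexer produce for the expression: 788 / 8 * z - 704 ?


Scanning '788 / 8 * z - 704'
Token 1: '788' -> integer_literal
Token 2: '/' -> operator
Token 3: '8' -> integer_literal
Token 4: '*' -> operator
Token 5: 'z' -> identifier
Token 6: '-' -> operator
Token 7: '704' -> integer_literal
Total tokens: 7

7


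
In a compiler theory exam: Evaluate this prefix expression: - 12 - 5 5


Parsing prefix expression: - 12 - 5 5
Step 1: Innermost operation '- 5 5'
  5 - 5 = 0
Step 2: Outer operation '- 12 [0]'
  12 - 0 = 12

12


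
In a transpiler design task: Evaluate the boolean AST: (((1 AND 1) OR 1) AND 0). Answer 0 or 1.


Step 1: Evaluate inner node
  1 AND 1 = 1
Step 2: Evaluate next node
  1 OR 1 = 1
Step 3: Evaluate root node
  1 AND 0 = 0

0


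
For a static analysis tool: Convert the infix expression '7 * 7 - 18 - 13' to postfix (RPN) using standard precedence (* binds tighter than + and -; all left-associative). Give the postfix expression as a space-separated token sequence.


Applying the shunting-yard algorithm:
  Operand 7 -> output
  Push '*' onto operator stack -> op-stack: [*]
  Operand 7 -> output
  See '-' (prec 1); top '*' (prec 2) >= it -> pop '*' to output
  Push '-' onto operator stack -> op-stack: [-]
  Operand 18 -> output
  See '-' (prec 1); top '-' (prec 1) >= it -> pop '-' to output
  Push '-' onto operator stack -> op-stack: [-]
  Operand 13 -> output
  End of input: pop '-' to output
Postfix result: 7 7 * 18 - 13 -

7 7 * 18 - 13 -


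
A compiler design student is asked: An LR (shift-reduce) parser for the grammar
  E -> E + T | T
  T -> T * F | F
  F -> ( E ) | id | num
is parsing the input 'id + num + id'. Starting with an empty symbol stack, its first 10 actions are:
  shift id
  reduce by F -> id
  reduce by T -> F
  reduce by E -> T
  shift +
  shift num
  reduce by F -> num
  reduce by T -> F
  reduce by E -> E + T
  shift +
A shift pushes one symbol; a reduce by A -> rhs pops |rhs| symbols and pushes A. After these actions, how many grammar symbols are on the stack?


Tracking the symbol stack through each action:
  Action 1: shift 'id' : push -> stack = [id] (size 1)
  Action 2: reduce by F -> id : pop 1, push F -> stack = [F] (size 1)
  Action 3: reduce by T -> F : pop 1, push T -> stack = [T] (size 1)
  Action 4: reduce by E -> T : pop 1, push E -> stack = [E] (size 1)
  Action 5: shift '+' : push -> stack = [E, +] (size 2)
  Action 6: shift 'num' : push -> stack = [E, +, num] (size 3)
  Action 7: reduce by F -> num : pop 1, push F -> stack = [E, +, F] (size 3)
  Action 8: reduce by T -> F : pop 1, push T -> stack = [E, +, T] (size 3)
  Action 9: reduce by E -> E + T : pop 3, push E -> stack = [E] (size 1)
  Action 10: shift '+' : push -> stack = [E, +] (size 2)
Final stack size: 2

2


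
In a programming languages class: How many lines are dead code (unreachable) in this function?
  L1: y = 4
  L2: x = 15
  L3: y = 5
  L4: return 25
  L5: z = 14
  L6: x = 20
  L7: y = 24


Analyzing control flow:
  L1: reachable (before return)
  L2: reachable (before return)
  L3: reachable (before return)
  L4: reachable (return statement)
  L5: DEAD (after return at L4)
  L6: DEAD (after return at L4)
  L7: DEAD (after return at L4)
Return at L4, total lines = 7
Dead lines: L5 through L7
Count: 3

3


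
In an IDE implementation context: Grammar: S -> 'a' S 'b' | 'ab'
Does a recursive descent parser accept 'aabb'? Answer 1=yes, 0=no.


Grammar accepts strings of the form a^n b^n (n >= 1)
Word: 'aabb'
Counting: 2 a's and 2 b's
Check: 2 == 2? Yes
Derivation (S -> aSb applied 1 time(s), then S -> ab): S => aSb => aabb
Accepted

1


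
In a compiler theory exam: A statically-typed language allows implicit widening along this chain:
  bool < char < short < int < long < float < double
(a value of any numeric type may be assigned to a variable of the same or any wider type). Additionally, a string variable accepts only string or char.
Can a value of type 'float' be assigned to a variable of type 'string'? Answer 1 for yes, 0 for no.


Target variable type: string
Source value type: float
Rule: string accepts only {string, char}
  source 'float' in {string, char}? No
Result: 0

0


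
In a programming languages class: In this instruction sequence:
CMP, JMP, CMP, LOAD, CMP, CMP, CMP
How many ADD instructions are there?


Scanning instruction sequence for ADD:
  Position 1: CMP
  Position 2: JMP
  Position 3: CMP
  Position 4: LOAD
  Position 5: CMP
  Position 6: CMP
  Position 7: CMP
Matches at positions: []
Total ADD count: 0

0


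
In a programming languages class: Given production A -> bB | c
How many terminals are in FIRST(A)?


Production: A -> bB | c
Examining each alternative for leading terminals:
  A -> bB : first terminal = 'b'
  A -> c : first terminal = 'c'
FIRST(A) = {b, c}
Count: 2

2


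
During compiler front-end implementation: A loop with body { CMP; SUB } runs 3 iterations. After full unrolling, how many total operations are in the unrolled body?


Loop body operations: CMP, SUB (2 ops per iteration)
Unrolling 3 iterations:
  Iteration 1: CMP, SUB (2 ops)
  Iteration 2: CMP, SUB (2 ops)
  Iteration 3: CMP, SUB (2 ops)
Total: 3 iterations * 2 ops/iter = 6 operations

6


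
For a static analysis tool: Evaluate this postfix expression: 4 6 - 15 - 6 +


Processing tokens left to right:
Push 4, Push 6
Pop 4 and 6, compute 4 - 6 = -2, push -2
Push 15
Pop -2 and 15, compute -2 - 15 = -17, push -17
Push 6
Pop -17 and 6, compute -17 + 6 = -11, push -11
Stack result: -11

-11


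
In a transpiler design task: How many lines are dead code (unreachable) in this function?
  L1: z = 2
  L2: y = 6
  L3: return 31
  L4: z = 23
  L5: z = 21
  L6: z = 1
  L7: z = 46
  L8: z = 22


Analyzing control flow:
  L1: reachable (before return)
  L2: reachable (before return)
  L3: reachable (return statement)
  L4: DEAD (after return at L3)
  L5: DEAD (after return at L3)
  L6: DEAD (after return at L3)
  L7: DEAD (after return at L3)
  L8: DEAD (after return at L3)
Return at L3, total lines = 8
Dead lines: L4 through L8
Count: 5

5


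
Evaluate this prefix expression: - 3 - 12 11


Parsing prefix expression: - 3 - 12 11
Step 1: Innermost operation '- 12 11'
  12 - 11 = 1
Step 2: Outer operation '- 3 [1]'
  3 - 1 = 2

2


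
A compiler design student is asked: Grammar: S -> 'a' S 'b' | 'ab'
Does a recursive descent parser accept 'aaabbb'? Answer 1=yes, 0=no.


Grammar accepts strings of the form a^n b^n (n >= 1)
Word: 'aaabbb'
Counting: 3 a's and 3 b's
Check: 3 == 3? Yes
Derivation (S -> aSb applied 2 time(s), then S -> ab): S => aSb => aaSbb => aaabbb
Accepted

1


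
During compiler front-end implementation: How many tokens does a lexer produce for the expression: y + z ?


Scanning 'y + z'
Token 1: 'y' -> identifier
Token 2: '+' -> operator
Token 3: 'z' -> identifier
Total tokens: 3

3


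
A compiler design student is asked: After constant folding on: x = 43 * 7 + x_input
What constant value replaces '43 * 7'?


Identifying constant sub-expression:
  Original: x = 43 * 7 + x_input
  43 and 7 are both compile-time constants
  Evaluating: 43 * 7 = 301
  After folding: x = 301 + x_input

301


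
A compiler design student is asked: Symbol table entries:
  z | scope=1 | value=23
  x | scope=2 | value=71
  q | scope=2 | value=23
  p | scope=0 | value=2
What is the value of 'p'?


Searching symbol table for 'p':
  z | scope=1 | value=23
  x | scope=2 | value=71
  q | scope=2 | value=23
  p | scope=0 | value=2 <- MATCH
Found 'p' at scope 0 with value 2

2


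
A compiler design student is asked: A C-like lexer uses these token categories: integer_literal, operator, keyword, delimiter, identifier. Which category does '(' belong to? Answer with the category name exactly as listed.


Token: '('
Checking categories:
  identifier: no
  integer_literal: no
  operator: no
  keyword: no
  delimiter: YES
Category: delimiter

delimiter


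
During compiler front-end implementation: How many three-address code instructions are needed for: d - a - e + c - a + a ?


Expression: d - a - e + c - a + a
Generating three-address code (respecting * over +/- precedence):
  Instruction 1: t1 = d - a
  Instruction 2: t2 = t1 - e
  Instruction 3: t3 = t2 + c
  Instruction 4: t4 = t3 - a
  Instruction 5: t5 = t4 + a
Total instructions: 5

5


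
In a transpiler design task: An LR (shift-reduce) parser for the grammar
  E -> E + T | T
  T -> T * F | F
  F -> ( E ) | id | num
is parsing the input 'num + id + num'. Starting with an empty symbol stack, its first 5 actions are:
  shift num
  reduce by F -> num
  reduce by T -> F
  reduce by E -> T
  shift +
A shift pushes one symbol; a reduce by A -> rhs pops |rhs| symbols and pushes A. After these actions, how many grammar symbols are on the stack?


Tracking the symbol stack through each action:
  Action 1: shift 'num' : push -> stack = [num] (size 1)
  Action 2: reduce by F -> num : pop 1, push F -> stack = [F] (size 1)
  Action 3: reduce by T -> F : pop 1, push T -> stack = [T] (size 1)
  Action 4: reduce by E -> T : pop 1, push E -> stack = [E] (size 1)
  Action 5: shift '+' : push -> stack = [E, +] (size 2)
Final stack size: 2

2


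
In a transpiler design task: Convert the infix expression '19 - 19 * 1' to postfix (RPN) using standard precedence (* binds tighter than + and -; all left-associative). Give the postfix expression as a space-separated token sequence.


Applying the shunting-yard algorithm:
  Operand 19 -> output
  Push '-' onto operator stack -> op-stack: [-]
  Operand 19 -> output
  Push '*' onto operator stack -> op-stack: [-, *]
  Operand 1 -> output
  End of input: pop '*' to output
  End of input: pop '-' to output
Postfix result: 19 19 1 * -

19 19 1 * -


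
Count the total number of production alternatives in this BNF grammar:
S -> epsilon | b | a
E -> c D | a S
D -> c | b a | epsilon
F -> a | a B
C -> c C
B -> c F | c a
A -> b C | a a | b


Counting alternatives per rule:
  S: 3 alternative(s)
  E: 2 alternative(s)
  D: 3 alternative(s)
  F: 2 alternative(s)
  C: 1 alternative(s)
  B: 2 alternative(s)
  A: 3 alternative(s)
Sum: 3 + 2 + 3 + 2 + 1 + 2 + 3 = 16

16


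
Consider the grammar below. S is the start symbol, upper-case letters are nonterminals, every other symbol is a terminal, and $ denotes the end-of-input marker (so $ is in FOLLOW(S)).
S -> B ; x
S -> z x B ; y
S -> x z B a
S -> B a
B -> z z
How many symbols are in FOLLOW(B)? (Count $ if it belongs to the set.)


S is the start symbol and does not occur in any rule body, so FOLLOW(S) = {$}.
Examining every occurrence of B in a rule body:
  S -> B ; x : B is followed by terminal ';' -> add ';'
  S -> z x B ; y : B is followed by terminal ';' -> add ';' (already in the set)
  S -> x z B a : B is followed by terminal 'a' -> add 'a'
  S -> B a : B is followed by terminal 'a' -> add 'a' (already in the set)
  B -> z z : B does not occur in the body -> contributes nothing
FOLLOW(B) = {;, a}
Count: 2

2


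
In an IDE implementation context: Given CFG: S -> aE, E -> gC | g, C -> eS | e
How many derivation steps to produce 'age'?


Grammar: S -> aE, E -> gC | g, C -> eS | e
Deriving 'age':
Step 1: S -> aE => aE
Step 2: E -> gC => agC
Step 3: C -> e => age
Total derivation steps: 3

3


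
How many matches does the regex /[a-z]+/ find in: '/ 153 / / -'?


Pattern: /[a-z]+/ (identifiers)
Input: '/ 153 / / -'
Scanning for matches:
Total matches: 0

0


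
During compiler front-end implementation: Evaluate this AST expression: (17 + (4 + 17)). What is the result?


Expression: (17 + (4 + 17))
Evaluating step by step:
  4 + 17 = 21
  17 + 21 = 38
Result: 38

38


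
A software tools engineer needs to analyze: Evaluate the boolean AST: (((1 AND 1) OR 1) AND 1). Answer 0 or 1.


Step 1: Evaluate inner node
  1 AND 1 = 1
Step 2: Evaluate next node
  1 OR 1 = 1
Step 3: Evaluate root node
  1 AND 1 = 1

1


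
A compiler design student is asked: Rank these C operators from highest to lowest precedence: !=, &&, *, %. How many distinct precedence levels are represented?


Looking up precedence for each operator:
  != -> precedence 3
  && -> precedence 2
  * -> precedence 6
  % -> precedence 6
Sorted highest to lowest: *, %, !=, &&
Distinct precedence values: [6, 3, 2]
Number of distinct levels: 3

3


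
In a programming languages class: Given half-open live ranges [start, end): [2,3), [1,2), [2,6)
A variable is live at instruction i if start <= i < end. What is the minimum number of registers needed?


Live ranges:
  Var0: [2, 3)
  Var1: [1, 2)
  Var2: [2, 6)
Sweep-line events (position, delta, active):
  pos=1 start -> active=1
  pos=2 end -> active=0
  pos=2 start -> active=1
  pos=2 start -> active=2
  pos=3 end -> active=1
  pos=6 end -> active=0
Maximum simultaneous active: 2
Minimum registers needed: 2

2


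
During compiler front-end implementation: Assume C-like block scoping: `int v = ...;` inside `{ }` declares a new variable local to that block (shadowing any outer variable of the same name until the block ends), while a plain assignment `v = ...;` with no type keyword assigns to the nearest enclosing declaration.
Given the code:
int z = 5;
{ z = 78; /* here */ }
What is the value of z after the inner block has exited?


Analyzing scoping rules:
Outer scope: declares z = 5
Inner block: 'z = 78;' has no type keyword, so it is an assignment to the outer z (no shadowing)
The assignment changed the outer variable itself, so the new value persists after the block -> 78
Result: 78

78


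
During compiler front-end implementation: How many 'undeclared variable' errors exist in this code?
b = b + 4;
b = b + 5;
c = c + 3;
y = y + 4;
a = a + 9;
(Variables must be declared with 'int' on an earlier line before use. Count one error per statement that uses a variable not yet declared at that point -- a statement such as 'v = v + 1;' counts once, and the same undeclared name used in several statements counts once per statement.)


Scanning code line by line:
  Line 1: use 'b' -> ERROR (undeclared)
  Line 2: use 'b' -> ERROR (undeclared)
  Line 3: use 'c' -> ERROR (undeclared)
  Line 4: use 'y' -> ERROR (undeclared)
  Line 5: use 'a' -> ERROR (undeclared)
Total undeclared variable errors: 5

5


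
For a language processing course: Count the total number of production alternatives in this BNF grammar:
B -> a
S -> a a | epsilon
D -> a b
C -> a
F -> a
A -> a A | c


Counting alternatives per rule:
  B: 1 alternative(s)
  S: 2 alternative(s)
  D: 1 alternative(s)
  C: 1 alternative(s)
  F: 1 alternative(s)
  A: 2 alternative(s)
Sum: 1 + 2 + 1 + 1 + 1 + 2 = 8

8
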